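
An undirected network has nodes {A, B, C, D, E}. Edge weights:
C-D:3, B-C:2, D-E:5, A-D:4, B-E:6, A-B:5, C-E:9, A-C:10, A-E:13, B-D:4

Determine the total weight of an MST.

Grow the tree from C using Prim:
Step 1: cheapest edge leaving the tree is B-C (2); add B.
Step 2: cheapest edge leaving the tree is C-D (3); add D.
Step 3: cheapest edge leaving the tree is A-D (4); add A.
Step 4: cheapest edge leaving the tree is D-E (5); add E.
MST edges: B-C, C-D, A-D, D-E; total weight 2+3+4+5 = 14.

14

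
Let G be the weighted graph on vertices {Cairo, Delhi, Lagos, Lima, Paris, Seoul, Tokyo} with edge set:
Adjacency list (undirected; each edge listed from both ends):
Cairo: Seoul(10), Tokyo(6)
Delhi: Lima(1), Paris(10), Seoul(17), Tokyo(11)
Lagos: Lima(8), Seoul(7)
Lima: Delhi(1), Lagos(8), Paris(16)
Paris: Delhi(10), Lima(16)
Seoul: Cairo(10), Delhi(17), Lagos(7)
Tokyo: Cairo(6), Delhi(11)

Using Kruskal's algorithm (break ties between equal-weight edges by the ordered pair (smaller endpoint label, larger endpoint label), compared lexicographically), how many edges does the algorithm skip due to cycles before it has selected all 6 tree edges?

0

Sort edges by weight, then run Kruskal:
Delhi—Lima (1): add — endpoints in different components.
Cairo—Tokyo (6): add — endpoints in different components.
Lagos—Seoul (7): add — endpoints in different components.
Lagos—Lima (8): add — endpoints in different components.
Cairo—Seoul (10): add — endpoints in different components.
Delhi—Paris (10): add — endpoints in different components.
Edges rejected before the tree was complete: 0.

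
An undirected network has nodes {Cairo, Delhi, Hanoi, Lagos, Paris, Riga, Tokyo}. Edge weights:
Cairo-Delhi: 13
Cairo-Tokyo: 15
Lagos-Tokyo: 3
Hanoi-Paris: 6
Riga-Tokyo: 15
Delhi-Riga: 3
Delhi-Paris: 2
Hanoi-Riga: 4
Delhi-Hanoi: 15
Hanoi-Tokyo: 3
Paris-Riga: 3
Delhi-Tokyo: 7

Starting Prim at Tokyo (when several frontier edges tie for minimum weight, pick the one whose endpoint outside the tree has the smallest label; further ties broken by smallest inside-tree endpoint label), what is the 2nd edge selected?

Lagos-Tokyo

Grow the tree from Tokyo using Prim:
Step 1: cheapest edge leaving the tree is Hanoi-Tokyo (3); add Hanoi.
Step 2: cheapest edge leaving the tree is Lagos-Tokyo (3); add Lagos.
Step 3: cheapest edge leaving the tree is Hanoi-Riga (4); add Riga.
Step 4: cheapest edge leaving the tree is Delhi-Riga (3); add Delhi.
Step 5: cheapest edge leaving the tree is Delhi-Paris (2); add Paris.
Step 6: cheapest edge leaving the tree is Cairo-Delhi (13); add Cairo.
The 2nd edge added is Lagos-Tokyo.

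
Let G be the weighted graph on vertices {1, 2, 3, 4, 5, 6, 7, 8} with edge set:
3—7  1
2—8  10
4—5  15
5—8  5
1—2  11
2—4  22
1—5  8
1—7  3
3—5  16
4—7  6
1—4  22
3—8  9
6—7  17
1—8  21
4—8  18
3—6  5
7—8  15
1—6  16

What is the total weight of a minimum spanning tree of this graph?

Kruskal: consider edges lightest-first.
3—7 (1): add — endpoints in different components.
1—7 (3): add — endpoints in different components.
3—6 (5): add — endpoints in different components.
5—8 (5): add — endpoints in different components.
4—7 (6): add — endpoints in different components.
1—5 (8): add — endpoints in different components.
3—8 (9): skip — 3 and 8 already connected.
2—8 (10): add — endpoints in different components.
MST edges: 3—7, 1—7, 3—6, 5—8, 4—7, 1—5, 2—8; total weight 1+3+5+5+6+8+10 = 38.

38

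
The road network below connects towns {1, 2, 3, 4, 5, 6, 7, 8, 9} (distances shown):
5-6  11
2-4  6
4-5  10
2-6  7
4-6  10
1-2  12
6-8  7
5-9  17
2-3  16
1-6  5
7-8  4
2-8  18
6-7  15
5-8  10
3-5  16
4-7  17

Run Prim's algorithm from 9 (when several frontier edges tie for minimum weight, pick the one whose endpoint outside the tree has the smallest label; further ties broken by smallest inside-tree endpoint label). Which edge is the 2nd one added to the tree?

4-5

Prim's algorithm from 9:
Step 1: cheapest edge leaving the tree is 5-9 (17); add 5.
Step 2: cheapest edge leaving the tree is 4-5 (10); add 4.
Step 3: cheapest edge leaving the tree is 2-4 (6); add 2.
Step 4: cheapest edge leaving the tree is 2-6 (7); add 6.
Step 5: cheapest edge leaving the tree is 1-6 (5); add 1.
Step 6: cheapest edge leaving the tree is 6-8 (7); add 8.
Step 7: cheapest edge leaving the tree is 7-8 (4); add 7.
Step 8: cheapest edge leaving the tree is 2-3 (16); add 3.
The 2nd edge added is 4-5.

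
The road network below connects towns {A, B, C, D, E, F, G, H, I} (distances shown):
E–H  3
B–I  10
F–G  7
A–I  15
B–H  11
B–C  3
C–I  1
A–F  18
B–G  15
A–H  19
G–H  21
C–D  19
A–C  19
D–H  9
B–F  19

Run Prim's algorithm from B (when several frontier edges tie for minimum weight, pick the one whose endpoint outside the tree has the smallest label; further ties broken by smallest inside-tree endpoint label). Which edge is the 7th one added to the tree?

Prim, starting at B.
Step 1: cheapest edge leaving the tree is B–C (3); add C.
Step 2: cheapest edge leaving the tree is C–I (1); add I.
Step 3: cheapest edge leaving the tree is B–H (11); add H.
Step 4: cheapest edge leaving the tree is E–H (3); add E.
Step 5: cheapest edge leaving the tree is D–H (9); add D.
Step 6: cheapest edge leaving the tree is A–I (15); add A.
Step 7: cheapest edge leaving the tree is B–G (15); add G.
Step 8: cheapest edge leaving the tree is F–G (7); add F.
The 7th edge added is B–G.

B-G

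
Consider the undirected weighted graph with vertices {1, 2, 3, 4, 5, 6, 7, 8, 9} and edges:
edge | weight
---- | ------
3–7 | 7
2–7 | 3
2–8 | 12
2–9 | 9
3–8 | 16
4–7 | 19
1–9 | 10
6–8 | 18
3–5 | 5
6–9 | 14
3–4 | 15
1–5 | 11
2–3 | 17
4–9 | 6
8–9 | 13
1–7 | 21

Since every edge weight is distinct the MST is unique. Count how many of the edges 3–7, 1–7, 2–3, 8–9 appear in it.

Kruskal's algorithm — process edges by increasing weight (ties by edge label):
2–7 (3): add — endpoints in different components.
3–5 (5): add — endpoints in different components.
4–9 (6): add — endpoints in different components.
3–7 (7): add — endpoints in different components.
2–9 (9): add — endpoints in different components.
1–9 (10): add — endpoints in different components.
1–5 (11): skip — 1 and 5 already connected.
2–8 (12): add — endpoints in different components.
8–9 (13): skip — 8 and 9 already connected.
6–9 (14): add — endpoints in different components.
MST edge set: {2–7, 3–5, 4–9, 3–7, 2–9, 1–9, 2–8, 6–9}.
Of the listed edges, {3–7} are in the MST → 1.

1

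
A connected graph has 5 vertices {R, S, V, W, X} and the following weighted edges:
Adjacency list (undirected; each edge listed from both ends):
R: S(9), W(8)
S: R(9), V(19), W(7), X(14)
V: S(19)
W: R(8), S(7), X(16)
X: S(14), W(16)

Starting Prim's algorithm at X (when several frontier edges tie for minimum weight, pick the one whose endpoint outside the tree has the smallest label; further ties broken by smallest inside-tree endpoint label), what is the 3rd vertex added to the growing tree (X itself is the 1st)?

Grow the tree from X using Prim:
Step 1: frontier [S–X 14, W–X 16] → take S–X (14); add S.
Step 2: frontier [S–W 7, R–S 9, S–V 19, W–X 16] → take S–W (7); add W.
Step 3: frontier [R–S 9, S–V 19, R–W 8] → take R–W (8); add R.
Step 4: frontier [S–V 19] → take S–V (19); add V.
Vertex order: X, S, W, R, V. The 3rd vertex is W.

W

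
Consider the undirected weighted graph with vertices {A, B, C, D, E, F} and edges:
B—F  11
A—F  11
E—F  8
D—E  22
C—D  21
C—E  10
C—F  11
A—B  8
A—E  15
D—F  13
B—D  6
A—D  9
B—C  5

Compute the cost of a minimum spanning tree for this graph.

Kruskal: consider edges lightest-first.
B—C (5): add — endpoints in different components.
B—D (6): add — endpoints in different components.
A—B (8): add — endpoints in different components.
E—F (8): add — endpoints in different components.
A—D (9): skip — A and D already connected.
C—E (10): add — endpoints in different components.
MST edges: B—C, B—D, A—B, E—F, C—E; total weight 5+6+8+8+10 = 37.

37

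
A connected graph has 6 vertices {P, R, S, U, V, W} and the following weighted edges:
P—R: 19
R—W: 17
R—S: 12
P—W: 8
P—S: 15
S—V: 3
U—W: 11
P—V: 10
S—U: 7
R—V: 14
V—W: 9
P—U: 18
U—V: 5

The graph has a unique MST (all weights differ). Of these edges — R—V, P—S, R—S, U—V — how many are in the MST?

2

Kruskal's algorithm — process edges by increasing weight (ties by edge label):
S—V (3): add — endpoints in different components.
U—V (5): add — endpoints in different components.
S—U (7): skip — U and S already connected.
P—W (8): add — endpoints in different components.
V—W (9): add — endpoints in different components.
P—V (10): skip — V and P already connected.
U—W (11): skip — U and W already connected.
R—S (12): add — endpoints in different components.
MST edge set: {S—V, U—V, P—W, V—W, R—S}.
Of the listed edges, {R—S, U—V} are in the MST → 2.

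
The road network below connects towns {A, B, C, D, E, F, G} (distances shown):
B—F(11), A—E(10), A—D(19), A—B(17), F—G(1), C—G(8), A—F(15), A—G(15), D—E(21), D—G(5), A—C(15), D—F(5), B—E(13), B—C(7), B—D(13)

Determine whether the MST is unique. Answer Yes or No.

No

Kruskal's algorithm — process edges by increasing weight (ties by edge label):
F—G (1): add — endpoints in different components.
D—F (5): add — endpoints in different components.
D—G (5): skip — D and G already connected.
B—C (7): add — endpoints in different components.
C—G (8): add — endpoints in different components.
A—E (10): add — endpoints in different components.
B—F (11): skip — B and F already connected.
B—D (13): skip — B and D already connected.
B—E (13): add — endpoints in different components.
Non-tree edge D—G has weight 5, equal to the heaviest edge on its tree cycle — swapping gives another MST of the same weight. Not unique.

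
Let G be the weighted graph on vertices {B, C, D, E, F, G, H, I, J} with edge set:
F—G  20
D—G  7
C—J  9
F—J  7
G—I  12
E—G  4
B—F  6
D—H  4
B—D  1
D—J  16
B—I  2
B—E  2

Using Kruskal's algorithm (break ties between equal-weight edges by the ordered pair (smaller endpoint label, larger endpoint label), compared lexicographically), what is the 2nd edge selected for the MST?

Kruskal's algorithm — process edges by increasing weight (ties by edge label):
B—D (1): add — endpoints in different components.
B—E (2): add — endpoints in different components.
B—I (2): add — endpoints in different components.
D—H (4): add — endpoints in different components.
E—G (4): add — endpoints in different components.
B—F (6): add — endpoints in different components.
D—G (7): skip — D and G already connected.
F—J (7): add — endpoints in different components.
C—J (9): add — endpoints in different components.
The 2nd edge added is B—E.

B-E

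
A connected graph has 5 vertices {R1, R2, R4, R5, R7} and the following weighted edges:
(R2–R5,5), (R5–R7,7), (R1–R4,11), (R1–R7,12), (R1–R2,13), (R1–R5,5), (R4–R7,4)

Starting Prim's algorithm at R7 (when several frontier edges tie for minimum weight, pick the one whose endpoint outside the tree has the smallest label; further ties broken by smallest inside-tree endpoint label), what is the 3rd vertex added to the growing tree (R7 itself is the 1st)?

Prim's algorithm from R7:
Step 1: frontier [R4–R7 4, R5–R7 7, R1–R7 12] → take R4–R7 (4); add R4.
Step 2: frontier [R1–R4 11, R5–R7 7, R1–R7 12] → take R5–R7 (7); add R5.
Step 3: frontier [R1–R4 11, R1–R5 5, R2–R5 5, R1–R7 12] → take R1–R5 (5); add R1.
Step 4: frontier [R1–R2 13, R2–R5 5] → take R2–R5 (5); add R2.
Vertex order: R7, R4, R5, R1, R2. The 3rd vertex is R5.

R5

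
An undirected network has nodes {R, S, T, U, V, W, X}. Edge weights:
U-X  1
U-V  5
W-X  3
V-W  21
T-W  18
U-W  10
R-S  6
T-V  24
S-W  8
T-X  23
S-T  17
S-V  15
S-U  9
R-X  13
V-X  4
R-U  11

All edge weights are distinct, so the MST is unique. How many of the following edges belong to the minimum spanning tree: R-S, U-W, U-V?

1

Sort edges by weight, then run Kruskal:
U-X (1): add — endpoints in different components.
W-X (3): add — endpoints in different components.
V-X (4): add — endpoints in different components.
U-V (5): skip — V and U already connected.
R-S (6): add — endpoints in different components.
S-W (8): add — endpoints in different components.
S-U (9): skip — S and U already connected.
U-W (10): skip — W and U already connected.
R-U (11): skip — R and U already connected.
R-X (13): skip — X and R already connected.
S-V (15): skip — V and S already connected.
S-T (17): add — endpoints in different components.
MST edge set: {U-X, W-X, V-X, R-S, S-W, S-T}.
Of the listed edges, {R-S} are in the MST → 1.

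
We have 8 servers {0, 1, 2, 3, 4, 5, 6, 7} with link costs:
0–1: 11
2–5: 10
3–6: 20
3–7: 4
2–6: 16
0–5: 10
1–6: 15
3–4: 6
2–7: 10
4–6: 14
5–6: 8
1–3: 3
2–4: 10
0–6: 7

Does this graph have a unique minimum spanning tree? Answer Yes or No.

No

Sort edges by weight, then run Kruskal:
1–3 (3): add — endpoints in different components.
3–7 (4): add — endpoints in different components.
3–4 (6): add — endpoints in different components.
0–6 (7): add — endpoints in different components.
5–6 (8): add — endpoints in different components.
0–5 (10): skip — 0 and 5 already connected.
2–4 (10): add — endpoints in different components.
2–5 (10): add — endpoints in different components.
Non-tree edge 2–7 has weight 10, equal to the heaviest edge on its tree cycle — swapping gives another MST of the same weight. Not unique.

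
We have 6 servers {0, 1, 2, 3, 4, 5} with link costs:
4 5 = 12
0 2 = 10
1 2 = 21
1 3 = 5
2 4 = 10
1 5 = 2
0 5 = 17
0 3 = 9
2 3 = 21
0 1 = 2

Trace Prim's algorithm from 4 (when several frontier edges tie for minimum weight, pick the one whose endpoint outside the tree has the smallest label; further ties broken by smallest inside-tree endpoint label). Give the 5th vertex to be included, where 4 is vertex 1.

Grow the tree from 4 using Prim:
Step 1: cheapest edge leaving the tree is 2 4 (10); add 2.
Step 2: cheapest edge leaving the tree is 0 2 (10); add 0.
Step 3: cheapest edge leaving the tree is 0 1 (2); add 1.
Step 4: cheapest edge leaving the tree is 1 5 (2); add 5.
Step 5: cheapest edge leaving the tree is 1 3 (5); add 3.
Vertex order: 4, 2, 0, 1, 5, 3. The 5th vertex is 5.

5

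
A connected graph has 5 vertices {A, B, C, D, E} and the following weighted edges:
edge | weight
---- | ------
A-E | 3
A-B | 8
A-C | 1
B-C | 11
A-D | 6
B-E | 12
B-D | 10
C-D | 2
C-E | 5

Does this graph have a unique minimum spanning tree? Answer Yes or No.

Yes

Sort edges by weight, then run Kruskal:
A-C (1): add. Components now {A,C} {B} {D} {E}
C-D (2): add. Components now {A,C,D} {B} {E}
A-E (3): add. Components now {A,C,D,E} {B}
C-E (5): skip — C and E already connected.
A-D (6): skip — A and D already connected.
A-B (8): add. Components now {A,B,C,D,E}
Every non-tree edge has weight strictly greater than the heaviest edge on the tree path between its endpoints, so the MST is unique.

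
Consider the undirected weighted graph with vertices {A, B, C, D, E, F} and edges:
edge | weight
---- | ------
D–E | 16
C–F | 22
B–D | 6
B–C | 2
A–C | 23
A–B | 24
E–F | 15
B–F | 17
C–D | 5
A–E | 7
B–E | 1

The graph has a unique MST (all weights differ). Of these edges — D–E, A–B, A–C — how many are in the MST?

Kruskal: consider edges lightest-first.
B–E (1): add. Components now {A} {B,E} {C} {D} {F}
B–C (2): add. Components now {A} {B,C,E} {D} {F}
C–D (5): add. Components now {A} {B,C,D,E} {F}
B–D (6): skip — B and D already connected.
A–E (7): add. Components now {A,B,C,D,E} {F}
E–F (15): add. Components now {A,B,C,D,E,F}
MST edge set: {B–E, B–C, C–D, A–E, E–F}.
Of the listed edges, {} are in the MST → 0.

0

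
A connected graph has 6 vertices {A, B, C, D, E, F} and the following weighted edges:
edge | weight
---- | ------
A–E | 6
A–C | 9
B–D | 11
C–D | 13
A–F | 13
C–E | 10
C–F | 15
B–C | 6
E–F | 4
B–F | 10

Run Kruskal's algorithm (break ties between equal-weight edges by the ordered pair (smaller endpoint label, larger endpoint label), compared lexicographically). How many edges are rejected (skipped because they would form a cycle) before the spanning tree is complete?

2

Sort edges by weight, then run Kruskal:
E–F (4): add. Components now {A} {B} {C} {D} {E,F}
A–E (6): add. Components now {A,E,F} {B} {C} {D}
B–C (6): add. Components now {A,E,F} {B,C} {D}
A–C (9): add. Components now {A,B,C,E,F} {D}
B–F (10): skip — B and F already connected.
C–E (10): skip — C and E already connected.
B–D (11): add. Components now {A,B,C,D,E,F}
Edges rejected before the tree was complete: 2.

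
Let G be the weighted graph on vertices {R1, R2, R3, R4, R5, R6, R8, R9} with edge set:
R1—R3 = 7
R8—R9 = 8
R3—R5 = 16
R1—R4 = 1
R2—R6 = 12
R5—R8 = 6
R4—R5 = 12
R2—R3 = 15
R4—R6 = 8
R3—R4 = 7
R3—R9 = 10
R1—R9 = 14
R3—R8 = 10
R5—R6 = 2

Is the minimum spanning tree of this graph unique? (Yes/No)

Kruskal: consider edges lightest-first.
R1—R4 (1): add — endpoints in different components.
R5—R6 (2): add — endpoints in different components.
R5—R8 (6): add — endpoints in different components.
R1—R3 (7): add — endpoints in different components.
R3—R4 (7): skip — R3 and R4 already connected.
R4—R6 (8): add — endpoints in different components.
R8—R9 (8): add — endpoints in different components.
R3—R8 (10): skip — R3 and R8 already connected.
R3—R9 (10): skip — R3 and R9 already connected.
R2—R6 (12): add — endpoints in different components.
Non-tree edge R3—R4 has weight 7, equal to the heaviest edge on its tree cycle — swapping gives another MST of the same weight. Not unique.

No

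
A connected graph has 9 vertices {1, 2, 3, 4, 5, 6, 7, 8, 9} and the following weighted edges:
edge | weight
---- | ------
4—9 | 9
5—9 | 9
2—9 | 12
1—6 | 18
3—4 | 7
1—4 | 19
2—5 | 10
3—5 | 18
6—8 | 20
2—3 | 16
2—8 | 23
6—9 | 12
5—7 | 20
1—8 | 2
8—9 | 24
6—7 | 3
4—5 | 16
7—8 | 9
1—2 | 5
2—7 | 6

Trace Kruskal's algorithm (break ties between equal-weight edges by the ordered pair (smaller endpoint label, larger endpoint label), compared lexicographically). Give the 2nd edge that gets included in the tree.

6-7

Kruskal's algorithm — process edges by increasing weight (ties by edge label):
1—8 (2): add — endpoints in different components.
6—7 (3): add — endpoints in different components.
1—2 (5): add — endpoints in different components.
2—7 (6): add — endpoints in different components.
3—4 (7): add — endpoints in different components.
4—9 (9): add — endpoints in different components.
5—9 (9): add — endpoints in different components.
7—8 (9): skip — 7 and 8 already connected.
2—5 (10): add — endpoints in different components.
The 2nd edge added is 6—7.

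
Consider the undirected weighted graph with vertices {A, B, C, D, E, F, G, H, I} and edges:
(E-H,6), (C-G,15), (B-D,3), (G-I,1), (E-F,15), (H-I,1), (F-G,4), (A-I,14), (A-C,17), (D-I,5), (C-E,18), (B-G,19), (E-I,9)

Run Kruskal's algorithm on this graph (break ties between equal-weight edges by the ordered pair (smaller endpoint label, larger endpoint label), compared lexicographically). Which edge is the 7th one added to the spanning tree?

A-I

Kruskal: consider edges lightest-first.
G-I (1): add — endpoints in different components.
H-I (1): add — endpoints in different components.
B-D (3): add — endpoints in different components.
F-G (4): add — endpoints in different components.
D-I (5): add — endpoints in different components.
E-H (6): add — endpoints in different components.
E-I (9): skip — E and I already connected.
A-I (14): add — endpoints in different components.
C-G (15): add — endpoints in different components.
The 7th edge added is A-I.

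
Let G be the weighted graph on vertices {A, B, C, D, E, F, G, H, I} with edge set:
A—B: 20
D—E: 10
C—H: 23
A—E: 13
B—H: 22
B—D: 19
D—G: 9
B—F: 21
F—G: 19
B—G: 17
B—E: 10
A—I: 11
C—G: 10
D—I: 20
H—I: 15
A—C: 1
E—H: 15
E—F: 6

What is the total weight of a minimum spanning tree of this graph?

72

Kruskal: consider edges lightest-first.
A—C (1): add — endpoints in different components.
E—F (6): add — endpoints in different components.
D—G (9): add — endpoints in different components.
B—E (10): add — endpoints in different components.
C—G (10): add — endpoints in different components.
D—E (10): add — endpoints in different components.
A—I (11): add — endpoints in different components.
A—E (13): skip — A and E already connected.
E—H (15): add — endpoints in different components.
MST edges: A—C, E—F, D—G, B—E, C—G, D—E, A—I, E—H; total weight 1+6+9+10+10+10+11+15 = 72.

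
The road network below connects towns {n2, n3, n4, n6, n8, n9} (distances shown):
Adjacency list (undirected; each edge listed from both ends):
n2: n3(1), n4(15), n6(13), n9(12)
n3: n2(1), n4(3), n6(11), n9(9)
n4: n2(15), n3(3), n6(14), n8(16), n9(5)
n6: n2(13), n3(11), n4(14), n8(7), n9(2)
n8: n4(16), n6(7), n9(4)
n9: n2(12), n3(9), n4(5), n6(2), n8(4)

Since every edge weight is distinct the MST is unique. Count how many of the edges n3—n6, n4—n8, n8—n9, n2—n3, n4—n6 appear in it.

Kruskal: consider edges lightest-first.
n2—n3 (1): add — endpoints in different components.
n6—n9 (2): add — endpoints in different components.
n3—n4 (3): add — endpoints in different components.
n8—n9 (4): add — endpoints in different components.
n4—n9 (5): add — endpoints in different components.
MST edge set: {n2—n3, n6—n9, n3—n4, n8—n9, n4—n9}.
Of the listed edges, {n8—n9, n2—n3} are in the MST → 2.

2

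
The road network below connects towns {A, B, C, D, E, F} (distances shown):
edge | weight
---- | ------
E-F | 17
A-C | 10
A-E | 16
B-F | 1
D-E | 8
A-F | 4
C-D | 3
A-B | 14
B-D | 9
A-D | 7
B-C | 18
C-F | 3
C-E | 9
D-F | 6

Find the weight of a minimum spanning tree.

Prim, starting at B.
Step 1: cheapest edge leaving the tree is B-F (1); add F.
Step 2: cheapest edge leaving the tree is C-F (3); add C.
Step 3: cheapest edge leaving the tree is C-D (3); add D.
Step 4: cheapest edge leaving the tree is A-F (4); add A.
Step 5: cheapest edge leaving the tree is D-E (8); add E.
MST edges: B-F, C-F, C-D, A-F, D-E; total weight 1+3+3+4+8 = 19.

19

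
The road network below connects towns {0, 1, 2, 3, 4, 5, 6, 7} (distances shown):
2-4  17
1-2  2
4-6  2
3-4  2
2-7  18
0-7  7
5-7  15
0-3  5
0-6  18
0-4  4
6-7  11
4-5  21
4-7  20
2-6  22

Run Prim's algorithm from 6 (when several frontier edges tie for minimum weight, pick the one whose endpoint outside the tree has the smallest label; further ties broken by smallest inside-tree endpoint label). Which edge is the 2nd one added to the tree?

3-4

Grow the tree from 6 using Prim:
Step 1: frontier [4-6 2, 6-7 11, 0-6 18, 2-6 22] → take 4-6 (2); add 4.
Step 2: frontier [3-4 2, 0-4 4, 2-4 17, 4-7 20, 4-5 21, 6-7 11, 0-6 18, 2-6 22] → take 3-4 (2); add 3.
Step 3: frontier [0-3 5, 0-4 4, 2-4 17, 4-7 20, 4-5 21, 6-7 11, 0-6 18, 2-6 22] → take 0-4 (4); add 0.
Step 4: frontier [0-7 7, 2-4 17, 4-7 20, 4-5 21, 6-7 11, 2-6 22] → take 0-7 (7); add 7.
Step 5: frontier [2-4 17, 4-5 21, 2-6 22, 5-7 15, 2-7 18] → take 5-7 (15); add 5.
Step 6: frontier [2-4 17, 2-6 22, 2-7 18] → take 2-4 (17); add 2.
Step 7: frontier [1-2 2] → take 1-2 (2); add 1.
The 2nd edge added is 3-4.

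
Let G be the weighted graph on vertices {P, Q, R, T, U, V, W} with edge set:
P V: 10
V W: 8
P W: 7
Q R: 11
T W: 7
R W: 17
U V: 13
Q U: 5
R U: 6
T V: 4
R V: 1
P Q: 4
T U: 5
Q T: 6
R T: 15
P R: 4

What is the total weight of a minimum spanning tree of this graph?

25

Kruskal: consider edges lightest-first.
R V (1): add — endpoints in different components.
P Q (4): add — endpoints in different components.
P R (4): add — endpoints in different components.
T V (4): add — endpoints in different components.
Q U (5): add — endpoints in different components.
T U (5): skip — U and T already connected.
Q T (6): skip — T and Q already connected.
R U (6): skip — U and R already connected.
P W (7): add — endpoints in different components.
MST edges: R V, P Q, P R, T V, Q U, P W; total weight 1+4+4+4+5+7 = 25.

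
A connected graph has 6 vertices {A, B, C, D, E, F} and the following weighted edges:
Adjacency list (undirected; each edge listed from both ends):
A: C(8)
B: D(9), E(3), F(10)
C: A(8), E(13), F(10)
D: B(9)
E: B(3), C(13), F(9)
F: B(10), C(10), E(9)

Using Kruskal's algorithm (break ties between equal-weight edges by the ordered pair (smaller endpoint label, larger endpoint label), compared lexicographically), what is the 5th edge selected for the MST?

Kruskal: consider edges lightest-first.
B-E (3): add. Components now {A} {B,E} {C} {D} {F}
A-C (8): add. Components now {A,C} {B,E} {D} {F}
B-D (9): add. Components now {A,C} {B,D,E} {F}
E-F (9): add. Components now {A,C} {B,D,E,F}
B-F (10): skip — B and F already connected.
C-F (10): add. Components now {A,B,C,D,E,F}
The 5th edge added is C-F.

C-F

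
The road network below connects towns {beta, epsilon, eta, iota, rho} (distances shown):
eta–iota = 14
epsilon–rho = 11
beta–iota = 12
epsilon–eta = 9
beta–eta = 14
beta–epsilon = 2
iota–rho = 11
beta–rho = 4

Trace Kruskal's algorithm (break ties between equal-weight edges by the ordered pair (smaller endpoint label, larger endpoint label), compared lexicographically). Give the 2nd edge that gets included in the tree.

Kruskal: consider edges lightest-first.
beta–epsilon (2): add — endpoints in different components.
beta–rho (4): add — endpoints in different components.
epsilon–eta (9): add — endpoints in different components.
epsilon–rho (11): skip — epsilon and rho already connected.
iota–rho (11): add — endpoints in different components.
The 2nd edge added is beta–rho.

beta-rho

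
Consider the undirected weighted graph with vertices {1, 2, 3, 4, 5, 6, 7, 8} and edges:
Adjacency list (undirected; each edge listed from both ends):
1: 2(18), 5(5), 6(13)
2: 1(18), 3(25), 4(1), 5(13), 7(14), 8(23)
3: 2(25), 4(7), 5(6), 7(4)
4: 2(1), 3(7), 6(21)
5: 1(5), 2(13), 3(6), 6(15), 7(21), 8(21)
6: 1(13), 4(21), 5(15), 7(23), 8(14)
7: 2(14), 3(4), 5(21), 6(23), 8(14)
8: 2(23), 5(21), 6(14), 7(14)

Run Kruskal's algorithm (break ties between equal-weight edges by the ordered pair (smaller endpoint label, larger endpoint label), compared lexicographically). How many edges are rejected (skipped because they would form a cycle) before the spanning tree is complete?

2

Sort edges by weight, then run Kruskal:
2–4 (1): add — endpoints in different components.
3–7 (4): add — endpoints in different components.
1–5 (5): add — endpoints in different components.
3–5 (6): add — endpoints in different components.
3–4 (7): add — endpoints in different components.
1–6 (13): add — endpoints in different components.
2–5 (13): skip — 2 and 5 already connected.
2–7 (14): skip — 2 and 7 already connected.
6–8 (14): add — endpoints in different components.
Edges rejected before the tree was complete: 2.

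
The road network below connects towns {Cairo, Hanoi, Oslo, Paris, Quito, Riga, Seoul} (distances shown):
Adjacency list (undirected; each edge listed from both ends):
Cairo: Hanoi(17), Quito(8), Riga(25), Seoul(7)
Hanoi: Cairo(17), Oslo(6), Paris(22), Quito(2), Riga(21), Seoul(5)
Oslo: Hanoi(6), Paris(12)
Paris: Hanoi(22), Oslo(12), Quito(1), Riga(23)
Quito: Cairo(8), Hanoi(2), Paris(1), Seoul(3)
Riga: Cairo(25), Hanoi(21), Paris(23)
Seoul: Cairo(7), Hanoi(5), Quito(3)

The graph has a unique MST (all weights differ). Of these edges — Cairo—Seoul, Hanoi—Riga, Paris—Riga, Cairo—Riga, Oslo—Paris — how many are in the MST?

2

Kruskal: consider edges lightest-first.
Paris—Quito (1): add. Components now {Riga} {Cairo} {Paris,Quito} {Hanoi} {Oslo} {Seoul}
Hanoi—Quito (2): add. Components now {Riga} {Cairo} {Hanoi,Paris,Quito} {Oslo} {Seoul}
Quito—Seoul (3): add. Components now {Riga} {Cairo} {Hanoi,Paris,Quito,Seoul} {Oslo}
Hanoi—Seoul (5): skip — Hanoi and Seoul already connected.
Hanoi—Oslo (6): add. Components now {Riga} {Cairo} {Hanoi,Oslo,Paris,Quito,Seoul}
Cairo—Seoul (7): add. Components now {Riga} {Cairo,Hanoi,Oslo,Paris,Quito,Seoul}
Cairo—Quito (8): skip — Cairo and Quito already connected.
Oslo—Paris (12): skip — Oslo and Paris already connected.
Cairo—Hanoi (17): skip — Cairo and Hanoi already connected.
Hanoi—Riga (21): add. Components now {Cairo,Hanoi,Oslo,Paris,Quito,Riga,Seoul}
MST edge set: {Paris—Quito, Hanoi—Quito, Quito—Seoul, Hanoi—Oslo, Cairo—Seoul, Hanoi—Riga}.
Of the listed edges, {Cairo—Seoul, Hanoi—Riga} are in the MST → 2.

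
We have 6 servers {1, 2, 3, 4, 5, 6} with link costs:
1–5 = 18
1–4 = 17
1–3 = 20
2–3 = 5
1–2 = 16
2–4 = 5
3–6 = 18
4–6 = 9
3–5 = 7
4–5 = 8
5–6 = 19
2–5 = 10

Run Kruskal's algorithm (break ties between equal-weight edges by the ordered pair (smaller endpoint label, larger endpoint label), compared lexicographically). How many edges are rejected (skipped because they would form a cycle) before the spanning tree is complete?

Kruskal: consider edges lightest-first.
2–3 (5): add — endpoints in different components.
2–4 (5): add — endpoints in different components.
3–5 (7): add — endpoints in different components.
4–5 (8): skip — 4 and 5 already connected.
4–6 (9): add — endpoints in different components.
2–5 (10): skip — 2 and 5 already connected.
1–2 (16): add — endpoints in different components.
Edges rejected before the tree was complete: 2.

2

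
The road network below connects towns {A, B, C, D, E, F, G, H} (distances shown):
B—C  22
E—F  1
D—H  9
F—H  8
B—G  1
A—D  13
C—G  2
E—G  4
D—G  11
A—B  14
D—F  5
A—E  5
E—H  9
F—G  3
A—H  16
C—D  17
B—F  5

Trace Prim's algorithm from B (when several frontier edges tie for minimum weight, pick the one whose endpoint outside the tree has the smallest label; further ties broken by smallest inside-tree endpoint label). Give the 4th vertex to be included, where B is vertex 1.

F

Prim's algorithm from B:
Step 1: cheapest edge leaving the tree is B—G (1); add G.
Step 2: cheapest edge leaving the tree is C—G (2); add C.
Step 3: cheapest edge leaving the tree is F—G (3); add F.
Step 4: cheapest edge leaving the tree is E—F (1); add E.
Step 5: cheapest edge leaving the tree is A—E (5); add A.
Step 6: cheapest edge leaving the tree is D—F (5); add D.
Step 7: cheapest edge leaving the tree is F—H (8); add H.
Vertex order: B, G, C, F, E, A, D, H. The 4th vertex is F.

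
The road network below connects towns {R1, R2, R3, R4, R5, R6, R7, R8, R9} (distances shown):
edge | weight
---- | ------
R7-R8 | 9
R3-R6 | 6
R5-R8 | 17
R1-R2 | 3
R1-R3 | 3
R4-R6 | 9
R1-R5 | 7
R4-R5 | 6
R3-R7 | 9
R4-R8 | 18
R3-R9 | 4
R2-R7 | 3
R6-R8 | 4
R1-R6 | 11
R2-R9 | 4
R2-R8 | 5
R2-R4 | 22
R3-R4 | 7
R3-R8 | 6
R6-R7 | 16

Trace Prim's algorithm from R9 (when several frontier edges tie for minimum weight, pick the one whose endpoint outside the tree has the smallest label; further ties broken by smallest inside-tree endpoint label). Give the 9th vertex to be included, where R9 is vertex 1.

Grow the tree from R9 using Prim:
Step 1: cheapest edge leaving the tree is R2-R9 (4); add R2.
Step 2: cheapest edge leaving the tree is R1-R2 (3); add R1.
Step 3: cheapest edge leaving the tree is R1-R3 (3); add R3.
Step 4: cheapest edge leaving the tree is R2-R7 (3); add R7.
Step 5: cheapest edge leaving the tree is R2-R8 (5); add R8.
Step 6: cheapest edge leaving the tree is R6-R8 (4); add R6.
Step 7: cheapest edge leaving the tree is R3-R4 (7); add R4.
Step 8: cheapest edge leaving the tree is R4-R5 (6); add R5.
Vertex order: R9, R2, R1, R3, R7, R8, R6, R4, R5. The 9th vertex is R5.

R5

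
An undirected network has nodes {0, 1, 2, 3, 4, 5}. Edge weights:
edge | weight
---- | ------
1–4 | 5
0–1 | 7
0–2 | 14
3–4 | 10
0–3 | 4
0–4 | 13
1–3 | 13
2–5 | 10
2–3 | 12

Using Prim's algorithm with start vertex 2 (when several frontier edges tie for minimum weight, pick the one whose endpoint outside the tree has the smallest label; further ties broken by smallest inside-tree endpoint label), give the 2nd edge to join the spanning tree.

Prim, starting at 2.
Step 1: frontier [2–5 10, 2–3 12, 0–2 14] → take 2–5 (10); add 5.
Step 2: frontier [2–3 12, 0–2 14] → take 2–3 (12); add 3.
Step 3: frontier [0–2 14, 0–3 4, 3–4 10, 1–3 13] → take 0–3 (4); add 0.
Step 4: frontier [0–1 7, 0–4 13, 3–4 10, 1–3 13] → take 0–1 (7); add 1.
Step 5: frontier [0–4 13, 1–4 5, 3–4 10] → take 1–4 (5); add 4.
The 2nd edge added is 2–3.

2-3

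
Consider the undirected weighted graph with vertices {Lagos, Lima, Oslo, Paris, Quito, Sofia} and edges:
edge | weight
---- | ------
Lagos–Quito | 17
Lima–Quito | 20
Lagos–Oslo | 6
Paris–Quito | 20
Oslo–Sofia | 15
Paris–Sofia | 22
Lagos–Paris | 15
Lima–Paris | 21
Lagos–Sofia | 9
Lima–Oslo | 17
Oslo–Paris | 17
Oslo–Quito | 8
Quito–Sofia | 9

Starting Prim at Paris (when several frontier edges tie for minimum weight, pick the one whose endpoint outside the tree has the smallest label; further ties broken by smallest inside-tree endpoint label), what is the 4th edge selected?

Lagos-Sofia

Prim, starting at Paris.
Step 1: cheapest edge leaving the tree is Lagos–Paris (15); add Lagos.
Step 2: cheapest edge leaving the tree is Lagos–Oslo (6); add Oslo.
Step 3: cheapest edge leaving the tree is Oslo–Quito (8); add Quito.
Step 4: cheapest edge leaving the tree is Lagos–Sofia (9); add Sofia.
Step 5: cheapest edge leaving the tree is Lima–Oslo (17); add Lima.
The 4th edge added is Lagos–Sofia.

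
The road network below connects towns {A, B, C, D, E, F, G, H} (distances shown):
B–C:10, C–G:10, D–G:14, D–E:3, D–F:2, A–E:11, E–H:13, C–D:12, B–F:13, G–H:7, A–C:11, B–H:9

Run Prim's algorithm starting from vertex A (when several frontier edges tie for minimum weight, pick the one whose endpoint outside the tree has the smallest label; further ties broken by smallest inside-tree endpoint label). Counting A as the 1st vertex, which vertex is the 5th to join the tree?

Prim, starting at A.
Step 1: cheapest edge leaving the tree is A–C (11); add C.
Step 2: cheapest edge leaving the tree is B–C (10); add B.
Step 3: cheapest edge leaving the tree is B–H (9); add H.
Step 4: cheapest edge leaving the tree is G–H (7); add G.
Step 5: cheapest edge leaving the tree is A–E (11); add E.
Step 6: cheapest edge leaving the tree is D–E (3); add D.
Step 7: cheapest edge leaving the tree is D–F (2); add F.
Vertex order: A, C, B, H, G, E, D, F. The 5th vertex is G.

G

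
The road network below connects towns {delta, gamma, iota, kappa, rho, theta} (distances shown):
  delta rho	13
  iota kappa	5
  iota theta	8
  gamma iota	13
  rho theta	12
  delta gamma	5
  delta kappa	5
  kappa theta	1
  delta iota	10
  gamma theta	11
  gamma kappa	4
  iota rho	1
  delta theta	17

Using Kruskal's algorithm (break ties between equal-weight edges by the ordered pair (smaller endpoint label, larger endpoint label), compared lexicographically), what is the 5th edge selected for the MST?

iota-kappa

Kruskal: consider edges lightest-first.
iota rho (1): add. Components now {delta} {iota,rho} {theta} {gamma} {kappa}
kappa theta (1): add. Components now {delta} {iota,rho} {kappa,theta} {gamma}
gamma kappa (4): add. Components now {delta} {iota,rho} {gamma,kappa,theta}
delta gamma (5): add. Components now {delta,gamma,kappa,theta} {iota,rho}
delta kappa (5): skip — delta and kappa already connected.
iota kappa (5): add. Components now {delta,gamma,iota,kappa,rho,theta}
The 5th edge added is iota kappa.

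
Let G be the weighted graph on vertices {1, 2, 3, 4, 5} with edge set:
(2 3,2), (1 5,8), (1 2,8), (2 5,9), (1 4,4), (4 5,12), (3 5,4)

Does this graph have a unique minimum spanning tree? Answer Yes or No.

Sort edges by weight, then run Kruskal:
2 3 (2): add. Components now {1} {2,3} {4} {5}
1 4 (4): add. Components now {1,4} {2,3} {5}
3 5 (4): add. Components now {1,4} {2,3,5}
1 2 (8): add. Components now {1,2,3,4,5}
Non-tree edge 1 5 has weight 8, equal to the heaviest edge on its tree cycle — swapping gives another MST of the same weight. Not unique.

No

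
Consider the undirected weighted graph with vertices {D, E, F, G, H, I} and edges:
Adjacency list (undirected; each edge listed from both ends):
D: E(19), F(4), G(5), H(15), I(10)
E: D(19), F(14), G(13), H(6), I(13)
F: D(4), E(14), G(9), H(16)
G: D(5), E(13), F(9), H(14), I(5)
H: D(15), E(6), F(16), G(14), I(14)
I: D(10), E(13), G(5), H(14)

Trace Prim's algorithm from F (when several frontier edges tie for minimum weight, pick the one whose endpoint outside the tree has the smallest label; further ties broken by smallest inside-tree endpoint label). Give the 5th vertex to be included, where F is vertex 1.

E

Prim, starting at F.
Step 1: cheapest edge leaving the tree is D–F (4); add D.
Step 2: cheapest edge leaving the tree is D–G (5); add G.
Step 3: cheapest edge leaving the tree is G–I (5); add I.
Step 4: cheapest edge leaving the tree is E–G (13); add E.
Step 5: cheapest edge leaving the tree is E–H (6); add H.
Vertex order: F, D, G, I, E, H. The 5th vertex is E.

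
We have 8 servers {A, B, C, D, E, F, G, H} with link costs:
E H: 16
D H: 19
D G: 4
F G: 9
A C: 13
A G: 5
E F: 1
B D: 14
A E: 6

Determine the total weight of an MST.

59

Prim's algorithm from D:
Step 1: frontier [D G 4, B D 14, D H 19] → take D G (4); add G.
Step 2: frontier [B D 14, D H 19, A G 5, F G 9] → take A G (5); add A.
Step 3: frontier [A E 6, A C 13, B D 14, D H 19, F G 9] → take A E (6); add E.
Step 4: frontier [A C 13, B D 14, D H 19, E F 1, E H 16, F G 9] → take E F (1); add F.
Step 5: frontier [A C 13, B D 14, D H 19, E H 16] → take A C (13); add C.
Step 6: frontier [B D 14, D H 19, E H 16] → take B D (14); add B.
Step 7: frontier [D H 19, E H 16] → take E H (16); add H.
MST edges: D G, A G, A E, E F, A C, B D, E H; total weight 4+5+6+1+13+14+16 = 59.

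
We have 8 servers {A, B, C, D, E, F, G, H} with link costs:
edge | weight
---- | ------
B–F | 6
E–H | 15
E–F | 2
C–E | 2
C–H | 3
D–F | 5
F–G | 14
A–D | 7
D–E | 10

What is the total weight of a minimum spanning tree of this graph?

Grow the tree from B using Prim:
Step 1: frontier [B–F 6] → take B–F (6); add F.
Step 2: frontier [E–F 2, D–F 5, F–G 14] → take E–F (2); add E.
Step 3: frontier [C–E 2, D–E 10, E–H 15, D–F 5, F–G 14] → take C–E (2); add C.
Step 4: frontier [C–H 3, D–E 10, E–H 15, D–F 5, F–G 14] → take C–H (3); add H.
Step 5: frontier [D–E 10, D–F 5, F–G 14] → take D–F (5); add D.
Step 6: frontier [A–D 7, F–G 14] → take A–D (7); add A.
Step 7: frontier [F–G 14] → take F–G (14); add G.
MST edges: B–F, E–F, C–E, C–H, D–F, A–D, F–G; total weight 6+2+2+3+5+7+14 = 39.

39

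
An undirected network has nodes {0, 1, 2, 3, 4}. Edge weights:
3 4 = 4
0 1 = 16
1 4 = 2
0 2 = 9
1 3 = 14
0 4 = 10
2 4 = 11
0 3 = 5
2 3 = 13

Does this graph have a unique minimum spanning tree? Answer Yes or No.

Kruskal: consider edges lightest-first.
1 4 (2): add. Components now {0} {1,4} {2} {3}
3 4 (4): add. Components now {0} {1,3,4} {2}
0 3 (5): add. Components now {0,1,3,4} {2}
0 2 (9): add. Components now {0,1,2,3,4}
Every non-tree edge has weight strictly greater than the heaviest edge on the tree path between its endpoints, so the MST is unique.

Yes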